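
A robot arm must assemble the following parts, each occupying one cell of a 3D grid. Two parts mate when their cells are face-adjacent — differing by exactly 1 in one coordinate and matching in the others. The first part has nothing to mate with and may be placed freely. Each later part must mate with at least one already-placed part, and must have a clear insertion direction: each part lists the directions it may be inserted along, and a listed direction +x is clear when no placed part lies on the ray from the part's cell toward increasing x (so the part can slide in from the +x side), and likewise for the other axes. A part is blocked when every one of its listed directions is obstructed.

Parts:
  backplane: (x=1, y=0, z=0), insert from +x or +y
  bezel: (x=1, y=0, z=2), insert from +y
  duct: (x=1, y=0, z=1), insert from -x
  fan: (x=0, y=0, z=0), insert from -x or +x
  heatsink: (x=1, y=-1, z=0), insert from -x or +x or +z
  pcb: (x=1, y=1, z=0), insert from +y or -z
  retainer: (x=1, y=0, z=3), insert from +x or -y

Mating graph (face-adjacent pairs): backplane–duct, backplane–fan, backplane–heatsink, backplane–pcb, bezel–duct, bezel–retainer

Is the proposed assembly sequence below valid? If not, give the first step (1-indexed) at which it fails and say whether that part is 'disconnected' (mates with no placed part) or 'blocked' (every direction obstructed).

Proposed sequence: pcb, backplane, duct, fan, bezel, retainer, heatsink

Valid

1. pcb@(1, 1, 0) [+y clear] — {pcb}
2. backplane@(1, 0, 0) [+x clear] — {backplane, pcb}
3. duct@(1, 0, 1) [-x clear] — {backplane, duct, pcb}
4. fan@(0, 0, 0) [-x clear] — {backplane, duct, fan, pcb}
5. bezel@(1, 0, 2) [+y clear] — {backplane, bezel, duct, fan, pcb}
6. retainer@(1, 0, 3) [+x clear] — {backplane, bezel, duct, fan, pcb, retainer}
7. heatsink@(1, -1, 0) [-x clear] — {backplane, bezel, duct, fan, heatsink, pcb, retainer}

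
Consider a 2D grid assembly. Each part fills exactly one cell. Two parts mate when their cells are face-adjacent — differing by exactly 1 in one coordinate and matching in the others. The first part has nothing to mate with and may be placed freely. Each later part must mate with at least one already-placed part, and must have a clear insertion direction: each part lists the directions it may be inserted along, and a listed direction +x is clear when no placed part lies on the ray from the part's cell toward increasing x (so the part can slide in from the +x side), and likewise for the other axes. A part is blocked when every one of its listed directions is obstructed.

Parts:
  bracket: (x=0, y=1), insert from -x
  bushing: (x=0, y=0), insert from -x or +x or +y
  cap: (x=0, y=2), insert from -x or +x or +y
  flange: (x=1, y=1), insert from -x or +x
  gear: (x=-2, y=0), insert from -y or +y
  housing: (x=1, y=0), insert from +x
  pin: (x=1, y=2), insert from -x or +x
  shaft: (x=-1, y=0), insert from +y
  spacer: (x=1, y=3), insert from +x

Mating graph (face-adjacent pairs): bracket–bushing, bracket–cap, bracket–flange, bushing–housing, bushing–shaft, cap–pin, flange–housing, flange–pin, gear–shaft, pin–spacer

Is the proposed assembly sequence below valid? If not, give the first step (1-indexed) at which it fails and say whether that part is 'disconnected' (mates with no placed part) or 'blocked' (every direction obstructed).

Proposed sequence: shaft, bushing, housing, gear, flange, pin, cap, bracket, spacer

Valid

1. shaft@(-1, 0) [+y clear] — {shaft}
2. bushing@(0, 0) [+x clear] — {bushing, shaft}
3. housing@(1, 0) [+x clear] — {bushing, housing, shaft}
4. gear@(-2, 0) [-y clear] — {bushing, gear, housing, shaft}
5. flange@(1, 1) [-x clear] — {bushing, flange, gear, housing, shaft}
6. pin@(1, 2) [-x clear] — {bushing, flange, gear, housing, pin, shaft}
7. cap@(0, 2) [-x clear] — {bushing, cap, flange, gear, housing, pin, shaft}
8. bracket@(0, 1) [-x clear] — {bracket, bushing, cap, flange, gear, housing, pin, shaft}
9. spacer@(1, 3) [+x clear] — {bracket, bushing, cap, flange, gear, housing, pin, shaft, spacer}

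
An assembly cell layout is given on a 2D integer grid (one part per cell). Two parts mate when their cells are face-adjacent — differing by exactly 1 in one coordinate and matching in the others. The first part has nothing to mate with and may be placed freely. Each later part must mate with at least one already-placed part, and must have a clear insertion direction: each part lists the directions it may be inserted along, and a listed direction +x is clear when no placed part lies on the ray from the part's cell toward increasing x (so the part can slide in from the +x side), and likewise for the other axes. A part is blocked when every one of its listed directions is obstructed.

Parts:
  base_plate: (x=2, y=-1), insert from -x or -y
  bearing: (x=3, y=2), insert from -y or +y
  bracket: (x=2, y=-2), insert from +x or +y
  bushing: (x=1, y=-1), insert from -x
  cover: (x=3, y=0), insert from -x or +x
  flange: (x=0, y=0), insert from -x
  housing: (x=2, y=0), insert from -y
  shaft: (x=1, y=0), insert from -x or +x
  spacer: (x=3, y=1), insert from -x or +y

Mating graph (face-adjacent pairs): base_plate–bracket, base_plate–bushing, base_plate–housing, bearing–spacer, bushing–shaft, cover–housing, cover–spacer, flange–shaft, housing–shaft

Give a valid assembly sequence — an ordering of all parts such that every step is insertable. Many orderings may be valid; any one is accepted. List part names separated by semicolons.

flange; shaft; bushing; housing; cover; base_plate; bracket; spacer; bearing

1. flange@(0, 0) [-x clear] — {flange}
2. shaft@(1, 0) [+x clear] — {flange, shaft}
3. bushing@(1, -1) [-x clear] — {bushing, flange, shaft}
4. housing@(2, 0) [-y clear] — {bushing, flange, housing, shaft}
5. cover@(3, 0) [+x clear] — {bushing, cover, flange, housing, shaft}
6. base_plate@(2, -1) [-y clear] — {base_plate, bushing, cover, flange, housing, shaft}
7. bracket@(2, -2) [+x clear] — {base_plate, bracket, bushing, cover, flange, housing, shaft}
8. spacer@(3, 1) [-x clear] — {base_plate, bracket, bushing, cover, flange, housing, shaft, spacer}
9. bearing@(3, 2) [+y clear] — {base_plate, bearing, bracket, bushing, cover, flange, housing, shaft, spacer}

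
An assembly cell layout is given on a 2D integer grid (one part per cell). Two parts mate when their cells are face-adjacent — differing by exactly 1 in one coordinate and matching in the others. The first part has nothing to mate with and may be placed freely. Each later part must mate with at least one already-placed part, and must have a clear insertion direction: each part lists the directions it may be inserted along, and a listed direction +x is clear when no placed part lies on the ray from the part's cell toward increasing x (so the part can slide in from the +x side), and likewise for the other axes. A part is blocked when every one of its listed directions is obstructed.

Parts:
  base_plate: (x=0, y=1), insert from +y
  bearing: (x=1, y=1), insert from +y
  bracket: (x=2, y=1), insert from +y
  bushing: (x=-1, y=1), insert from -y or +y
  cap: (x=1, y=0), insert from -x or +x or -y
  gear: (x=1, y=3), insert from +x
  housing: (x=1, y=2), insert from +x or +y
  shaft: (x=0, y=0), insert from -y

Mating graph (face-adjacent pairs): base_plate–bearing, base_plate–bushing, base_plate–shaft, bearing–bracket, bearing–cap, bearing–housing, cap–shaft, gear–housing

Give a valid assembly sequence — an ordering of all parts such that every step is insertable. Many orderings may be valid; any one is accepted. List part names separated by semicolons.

shaft; base_plate; bushing; bearing; housing; gear; bracket; cap

1. shaft@(0, 0) [-y clear] — {shaft}
2. base_plate@(0, 1) [+y clear] — {base_plate, shaft}
3. bushing@(-1, 1) [-y clear] — {base_plate, bushing, shaft}
4. bearing@(1, 1) [+y clear] — {base_plate, bearing, bushing, shaft}
5. housing@(1, 2) [+x clear] — {base_plate, bearing, bushing, housing, shaft}
6. gear@(1, 3) [+x clear] — {base_plate, bearing, bushing, gear, housing, shaft}
7. bracket@(2, 1) [+y clear] — {base_plate, bearing, bracket, bushing, gear, housing, shaft}
8. cap@(1, 0) [+x clear] — {base_plate, bearing, bracket, bushing, cap, gear, housing, shaft}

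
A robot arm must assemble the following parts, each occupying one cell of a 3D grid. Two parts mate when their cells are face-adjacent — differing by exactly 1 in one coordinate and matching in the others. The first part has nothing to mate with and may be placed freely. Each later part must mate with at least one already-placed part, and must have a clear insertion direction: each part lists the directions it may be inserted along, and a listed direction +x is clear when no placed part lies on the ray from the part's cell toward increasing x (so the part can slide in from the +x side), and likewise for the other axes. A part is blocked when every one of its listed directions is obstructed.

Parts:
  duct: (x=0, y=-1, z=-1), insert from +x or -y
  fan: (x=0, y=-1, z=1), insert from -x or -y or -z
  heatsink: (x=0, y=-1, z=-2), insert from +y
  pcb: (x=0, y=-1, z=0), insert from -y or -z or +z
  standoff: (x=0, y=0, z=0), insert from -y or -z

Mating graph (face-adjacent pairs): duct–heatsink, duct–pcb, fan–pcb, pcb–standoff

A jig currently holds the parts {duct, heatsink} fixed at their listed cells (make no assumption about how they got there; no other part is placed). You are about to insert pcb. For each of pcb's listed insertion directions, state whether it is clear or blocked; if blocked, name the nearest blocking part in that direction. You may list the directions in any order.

+z: clear; -y: clear; -z: blocked by duct

-y: ray from pcb(0, -1, 0) has no placed part ⇒ clear
-z: nearest on ray is duct@(0, -1, -1) ⇒ blocked
+z: ray from pcb(0, -1, 0) has no placed part ⇒ clear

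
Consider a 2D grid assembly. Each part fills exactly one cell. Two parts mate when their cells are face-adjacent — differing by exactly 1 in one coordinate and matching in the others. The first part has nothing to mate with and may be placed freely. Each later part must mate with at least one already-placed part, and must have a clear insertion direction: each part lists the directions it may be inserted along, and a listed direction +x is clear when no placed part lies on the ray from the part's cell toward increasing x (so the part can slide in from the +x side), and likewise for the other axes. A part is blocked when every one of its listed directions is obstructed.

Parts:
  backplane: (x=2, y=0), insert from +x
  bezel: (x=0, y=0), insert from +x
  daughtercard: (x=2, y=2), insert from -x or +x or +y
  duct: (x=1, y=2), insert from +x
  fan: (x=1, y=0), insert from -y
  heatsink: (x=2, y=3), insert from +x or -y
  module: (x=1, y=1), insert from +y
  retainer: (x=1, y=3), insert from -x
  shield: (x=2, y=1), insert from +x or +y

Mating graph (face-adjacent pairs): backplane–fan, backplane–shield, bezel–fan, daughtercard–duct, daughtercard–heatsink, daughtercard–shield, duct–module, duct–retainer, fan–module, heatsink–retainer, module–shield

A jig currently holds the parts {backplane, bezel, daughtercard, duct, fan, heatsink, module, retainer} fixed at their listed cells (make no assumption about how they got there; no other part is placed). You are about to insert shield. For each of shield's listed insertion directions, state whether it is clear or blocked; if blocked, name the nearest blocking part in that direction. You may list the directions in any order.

+x: clear; +y: blocked by daughtercard

+x: ray from shield(2, 1) has no placed part ⇒ clear
+y: nearest on ray is daughtercard@(2, 2) ⇒ blocked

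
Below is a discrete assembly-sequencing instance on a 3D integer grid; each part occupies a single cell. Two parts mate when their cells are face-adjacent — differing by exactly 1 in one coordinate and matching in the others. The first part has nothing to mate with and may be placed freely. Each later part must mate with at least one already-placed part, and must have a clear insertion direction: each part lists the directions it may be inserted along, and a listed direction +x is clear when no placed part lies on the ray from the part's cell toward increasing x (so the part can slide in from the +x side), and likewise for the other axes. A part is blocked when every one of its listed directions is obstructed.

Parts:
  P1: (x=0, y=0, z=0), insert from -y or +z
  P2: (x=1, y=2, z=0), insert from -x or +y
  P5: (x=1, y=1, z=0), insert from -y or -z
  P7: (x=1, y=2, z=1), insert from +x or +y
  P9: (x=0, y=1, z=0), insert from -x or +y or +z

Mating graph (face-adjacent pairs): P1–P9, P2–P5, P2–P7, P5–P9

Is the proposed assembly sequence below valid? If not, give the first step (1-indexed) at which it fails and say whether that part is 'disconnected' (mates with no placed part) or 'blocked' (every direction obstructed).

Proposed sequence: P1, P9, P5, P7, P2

Invalid at step 4 (disconnected)

1. P1@(0, 0, 0) [-y clear] — {P1}
2. P9@(0, 1, 0) [-x clear] — {P1, P9}
3. P5@(1, 1, 0) [-y clear] — {P1, P5, P9}
4. P7@(1, 2, 1) — no placed neighbour ⇒ disconnected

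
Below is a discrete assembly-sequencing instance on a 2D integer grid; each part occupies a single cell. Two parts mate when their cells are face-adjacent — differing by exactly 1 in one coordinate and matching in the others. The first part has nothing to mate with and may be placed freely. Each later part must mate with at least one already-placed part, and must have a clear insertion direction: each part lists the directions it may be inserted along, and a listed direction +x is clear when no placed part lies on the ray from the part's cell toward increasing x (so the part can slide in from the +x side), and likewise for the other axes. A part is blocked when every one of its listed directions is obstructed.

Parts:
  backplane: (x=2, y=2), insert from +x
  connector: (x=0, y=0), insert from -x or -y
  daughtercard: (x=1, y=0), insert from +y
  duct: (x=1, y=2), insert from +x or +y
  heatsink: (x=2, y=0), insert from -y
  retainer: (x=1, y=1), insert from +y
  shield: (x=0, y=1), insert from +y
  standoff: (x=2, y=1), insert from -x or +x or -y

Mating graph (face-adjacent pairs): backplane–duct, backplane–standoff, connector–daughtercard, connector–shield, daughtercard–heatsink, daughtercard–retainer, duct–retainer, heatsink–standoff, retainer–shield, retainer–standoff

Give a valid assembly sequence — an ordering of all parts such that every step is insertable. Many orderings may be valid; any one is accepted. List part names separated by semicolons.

1. daughtercard@(1, 0) [+y clear] — {daughtercard}
2. heatsink@(2, 0) [-y clear] — {daughtercard, heatsink}
3. standoff@(2, 1) [-x clear] — {daughtercard, heatsink, standoff}
4. retainer@(1, 1) [+y clear] — {daughtercard, heatsink, retainer, standoff}
5. shield@(0, 1) [+y clear] — {daughtercard, heatsink, retainer, shield, standoff}
6. backplane@(2, 2) [+x clear] — {backplane, daughtercard, heatsink, retainer, shield, standoff}
7. connector@(0, 0) [-x clear] — {backplane, connector, daughtercard, heatsink, retainer, shield, standoff}
8. duct@(1, 2) [+y clear] — {backplane, connector, daughtercard, duct, heatsink, retainer, shield, standoff}

daughtercard; heatsink; standoff; retainer; shield; backplane; connector; duct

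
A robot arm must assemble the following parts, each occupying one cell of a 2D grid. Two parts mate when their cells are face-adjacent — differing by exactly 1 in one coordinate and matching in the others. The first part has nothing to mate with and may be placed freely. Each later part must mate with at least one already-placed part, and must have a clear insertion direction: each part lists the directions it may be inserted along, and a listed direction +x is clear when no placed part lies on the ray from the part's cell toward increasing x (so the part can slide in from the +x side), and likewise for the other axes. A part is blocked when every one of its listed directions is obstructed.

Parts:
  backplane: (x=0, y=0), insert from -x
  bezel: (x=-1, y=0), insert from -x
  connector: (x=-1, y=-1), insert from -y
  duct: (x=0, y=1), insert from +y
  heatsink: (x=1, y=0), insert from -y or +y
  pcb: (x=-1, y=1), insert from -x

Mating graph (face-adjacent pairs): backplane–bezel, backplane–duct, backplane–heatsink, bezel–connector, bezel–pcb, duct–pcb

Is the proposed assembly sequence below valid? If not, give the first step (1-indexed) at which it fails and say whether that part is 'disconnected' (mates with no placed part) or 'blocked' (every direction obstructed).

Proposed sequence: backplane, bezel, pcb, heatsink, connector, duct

Valid

1. backplane@(0, 0) [-x clear] — {backplane}
2. bezel@(-1, 0) [-x clear] — {backplane, bezel}
3. pcb@(-1, 1) [-x clear] — {backplane, bezel, pcb}
4. heatsink@(1, 0) [-y clear] — {backplane, bezel, heatsink, pcb}
5. connector@(-1, -1) [-y clear] — {backplane, bezel, connector, heatsink, pcb}
6. duct@(0, 1) [+y clear] — {backplane, bezel, connector, duct, heatsink, pcb}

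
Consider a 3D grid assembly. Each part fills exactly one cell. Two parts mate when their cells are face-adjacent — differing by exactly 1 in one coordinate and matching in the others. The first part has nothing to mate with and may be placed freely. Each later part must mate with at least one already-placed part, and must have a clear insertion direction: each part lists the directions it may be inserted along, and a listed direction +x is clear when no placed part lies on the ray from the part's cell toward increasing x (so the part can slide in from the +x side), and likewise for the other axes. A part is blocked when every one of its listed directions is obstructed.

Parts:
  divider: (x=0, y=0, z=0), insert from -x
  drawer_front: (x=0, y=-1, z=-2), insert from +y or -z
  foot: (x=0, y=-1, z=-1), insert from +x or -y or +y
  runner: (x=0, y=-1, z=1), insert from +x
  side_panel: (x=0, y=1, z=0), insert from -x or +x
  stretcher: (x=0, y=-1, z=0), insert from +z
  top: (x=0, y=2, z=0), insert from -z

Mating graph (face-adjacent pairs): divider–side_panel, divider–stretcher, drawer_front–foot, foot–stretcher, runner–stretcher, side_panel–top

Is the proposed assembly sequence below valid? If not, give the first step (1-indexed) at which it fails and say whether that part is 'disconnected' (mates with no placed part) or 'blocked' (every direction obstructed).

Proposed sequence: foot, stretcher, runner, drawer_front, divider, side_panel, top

1. foot@(0, -1, -1) [+x clear] — {foot}
2. stretcher@(0, -1, 0) [+z clear] — {foot, stretcher}
3. runner@(0, -1, 1) [+x clear] — {foot, runner, stretcher}
4. drawer_front@(0, -1, -2) [+y clear] — {drawer_front, foot, runner, stretcher}
5. divider@(0, 0, 0) [-x clear] — {divider, drawer_front, foot, runner, stretcher}
6. side_panel@(0, 1, 0) [-x clear] — {divider, drawer_front, foot, runner, side_panel, stretcher}
7. top@(0, 2, 0) [-z clear] — {divider, drawer_front, foot, runner, side_panel, stretcher, top}

Valid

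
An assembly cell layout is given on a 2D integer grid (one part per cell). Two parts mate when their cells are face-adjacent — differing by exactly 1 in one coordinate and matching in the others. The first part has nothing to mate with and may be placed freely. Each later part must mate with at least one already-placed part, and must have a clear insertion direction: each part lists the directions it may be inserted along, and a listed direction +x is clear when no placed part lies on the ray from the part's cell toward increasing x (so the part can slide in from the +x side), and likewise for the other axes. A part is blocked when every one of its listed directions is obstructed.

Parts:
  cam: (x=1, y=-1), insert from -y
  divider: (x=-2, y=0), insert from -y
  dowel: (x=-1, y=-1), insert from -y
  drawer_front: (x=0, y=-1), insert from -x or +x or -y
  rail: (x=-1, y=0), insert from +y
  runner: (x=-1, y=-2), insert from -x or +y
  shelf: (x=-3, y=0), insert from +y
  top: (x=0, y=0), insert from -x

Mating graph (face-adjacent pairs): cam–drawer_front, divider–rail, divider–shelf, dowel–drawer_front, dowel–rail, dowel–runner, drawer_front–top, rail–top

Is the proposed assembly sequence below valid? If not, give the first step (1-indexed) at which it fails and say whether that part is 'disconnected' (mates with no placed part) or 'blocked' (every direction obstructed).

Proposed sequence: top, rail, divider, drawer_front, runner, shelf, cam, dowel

Invalid at step 5 (disconnected)

1. top@(0, 0) [-x clear] — {top}
2. rail@(-1, 0) [+y clear] — {rail, top}
3. divider@(-2, 0) [-y clear] — {divider, rail, top}
4. drawer_front@(0, -1) [-x clear] — {divider, drawer_front, rail, top}
5. runner@(-1, -2) — no placed neighbour ⇒ disconnected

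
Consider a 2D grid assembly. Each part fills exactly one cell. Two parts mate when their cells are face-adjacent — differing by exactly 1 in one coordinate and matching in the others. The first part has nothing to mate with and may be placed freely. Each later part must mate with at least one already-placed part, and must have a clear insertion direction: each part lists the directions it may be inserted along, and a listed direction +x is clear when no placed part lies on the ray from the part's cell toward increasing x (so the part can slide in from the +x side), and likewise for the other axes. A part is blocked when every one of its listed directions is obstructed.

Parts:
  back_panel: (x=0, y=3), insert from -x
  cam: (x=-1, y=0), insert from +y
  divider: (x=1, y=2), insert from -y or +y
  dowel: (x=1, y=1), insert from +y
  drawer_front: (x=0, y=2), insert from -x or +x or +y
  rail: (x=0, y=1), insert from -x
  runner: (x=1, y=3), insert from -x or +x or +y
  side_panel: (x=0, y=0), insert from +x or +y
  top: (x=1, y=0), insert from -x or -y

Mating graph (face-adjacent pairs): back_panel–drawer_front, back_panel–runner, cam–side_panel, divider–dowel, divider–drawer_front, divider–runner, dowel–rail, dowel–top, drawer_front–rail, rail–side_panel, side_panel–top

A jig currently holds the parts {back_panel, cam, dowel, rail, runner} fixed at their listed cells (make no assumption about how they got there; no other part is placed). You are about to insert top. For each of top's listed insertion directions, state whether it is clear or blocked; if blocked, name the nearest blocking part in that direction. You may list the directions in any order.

-x: nearest on ray is cam@(-1, 0) ⇒ blocked
-y: ray from top(1, 0) has no placed part ⇒ clear

-x: blocked by cam; -y: clear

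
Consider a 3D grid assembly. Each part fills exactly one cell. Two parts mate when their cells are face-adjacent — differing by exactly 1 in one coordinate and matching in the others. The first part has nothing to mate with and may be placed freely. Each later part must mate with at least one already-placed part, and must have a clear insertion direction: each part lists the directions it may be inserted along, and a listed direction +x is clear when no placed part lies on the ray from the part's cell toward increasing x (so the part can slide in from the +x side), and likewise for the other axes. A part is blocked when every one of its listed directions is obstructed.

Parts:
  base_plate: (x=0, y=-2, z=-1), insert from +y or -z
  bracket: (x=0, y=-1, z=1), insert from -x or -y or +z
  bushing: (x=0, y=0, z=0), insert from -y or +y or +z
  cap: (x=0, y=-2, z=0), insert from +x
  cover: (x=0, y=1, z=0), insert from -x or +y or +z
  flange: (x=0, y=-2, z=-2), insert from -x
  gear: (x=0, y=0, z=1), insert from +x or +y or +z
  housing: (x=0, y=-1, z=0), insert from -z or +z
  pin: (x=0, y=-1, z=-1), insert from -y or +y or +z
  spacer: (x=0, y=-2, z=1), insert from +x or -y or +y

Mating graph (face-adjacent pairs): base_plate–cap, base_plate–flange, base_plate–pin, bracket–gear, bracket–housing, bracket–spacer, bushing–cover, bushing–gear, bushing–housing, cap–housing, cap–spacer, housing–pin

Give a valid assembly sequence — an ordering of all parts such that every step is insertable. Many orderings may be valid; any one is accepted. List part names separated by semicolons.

bracket; spacer; gear; cap; base_plate; flange; bushing; housing; pin; cover

1. bracket@(0, -1, 1) [-x clear] — {bracket}
2. spacer@(0, -2, 1) [+x clear] — {bracket, spacer}
3. gear@(0, 0, 1) [+x clear] — {bracket, gear, spacer}
4. cap@(0, -2, 0) [+x clear] — {bracket, cap, gear, spacer}
5. base_plate@(0, -2, -1) [+y clear] — {base_plate, bracket, cap, gear, spacer}
6. flange@(0, -2, -2) [-x clear] — {base_plate, bracket, cap, flange, gear, spacer}
7. bushing@(0, 0, 0) [+y clear] — {base_plate, bracket, bushing, cap, flange, gear, spacer}
8. housing@(0, -1, 0) [-z clear] — {base_plate, bracket, bushing, cap, flange, gear, housing, spacer}
9. pin@(0, -1, -1) [+y clear] — {base_plate, bracket, bushing, cap, flange, gear, housing, pin, spacer}
10. cover@(0, 1, 0) [-x clear] — {base_plate, bracket, bushing, cap, cover, flange, gear, housing, pin, spacer}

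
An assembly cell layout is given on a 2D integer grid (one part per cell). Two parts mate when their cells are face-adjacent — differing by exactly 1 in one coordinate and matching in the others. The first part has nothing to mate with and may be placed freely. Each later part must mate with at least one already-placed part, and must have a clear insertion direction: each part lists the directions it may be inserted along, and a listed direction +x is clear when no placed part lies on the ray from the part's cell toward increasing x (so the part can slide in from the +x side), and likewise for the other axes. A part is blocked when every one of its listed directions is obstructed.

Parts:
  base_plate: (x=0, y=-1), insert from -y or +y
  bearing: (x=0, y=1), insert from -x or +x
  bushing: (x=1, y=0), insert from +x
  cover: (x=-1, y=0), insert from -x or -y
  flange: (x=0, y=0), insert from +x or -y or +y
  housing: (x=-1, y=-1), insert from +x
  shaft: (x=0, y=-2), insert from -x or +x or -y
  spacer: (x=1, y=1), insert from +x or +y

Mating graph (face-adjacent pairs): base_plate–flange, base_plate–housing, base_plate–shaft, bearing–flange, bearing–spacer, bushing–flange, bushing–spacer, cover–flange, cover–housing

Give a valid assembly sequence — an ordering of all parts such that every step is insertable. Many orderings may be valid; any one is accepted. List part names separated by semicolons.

bushing; spacer; bearing; flange; cover; housing; base_plate; shaft

1. bushing@(1, 0) [+x clear] — {bushing}
2. spacer@(1, 1) [+x clear] — {bushing, spacer}
3. bearing@(0, 1) [-x clear] — {bearing, bushing, spacer}
4. flange@(0, 0) [-y clear] — {bearing, bushing, flange, spacer}
5. cover@(-1, 0) [-x clear] — {bearing, bushing, cover, flange, spacer}
6. housing@(-1, -1) [+x clear] — {bearing, bushing, cover, flange, housing, spacer}
7. base_plate@(0, -1) [-y clear] — {base_plate, bearing, bushing, cover, flange, housing, spacer}
8. shaft@(0, -2) [-x clear] — {base_plate, bearing, bushing, cover, flange, housing, shaft, spacer}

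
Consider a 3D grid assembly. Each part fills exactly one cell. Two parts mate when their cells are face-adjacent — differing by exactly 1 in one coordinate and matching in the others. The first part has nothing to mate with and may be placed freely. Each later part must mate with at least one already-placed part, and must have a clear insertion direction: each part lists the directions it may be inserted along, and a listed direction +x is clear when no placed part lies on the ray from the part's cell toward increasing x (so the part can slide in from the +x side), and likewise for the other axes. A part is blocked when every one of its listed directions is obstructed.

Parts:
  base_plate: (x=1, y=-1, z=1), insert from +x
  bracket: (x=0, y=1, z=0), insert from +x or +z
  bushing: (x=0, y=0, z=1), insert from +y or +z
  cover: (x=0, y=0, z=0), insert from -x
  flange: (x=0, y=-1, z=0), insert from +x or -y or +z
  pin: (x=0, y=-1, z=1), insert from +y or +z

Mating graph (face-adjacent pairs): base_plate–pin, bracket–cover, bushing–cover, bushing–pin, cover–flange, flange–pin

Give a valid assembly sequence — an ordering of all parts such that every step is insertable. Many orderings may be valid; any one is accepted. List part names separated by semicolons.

cover; flange; bushing; pin; base_plate; bracket

1. cover@(0, 0, 0) [-x clear] — {cover}
2. flange@(0, -1, 0) [+x clear] — {cover, flange}
3. bushing@(0, 0, 1) [+y clear] — {bushing, cover, flange}
4. pin@(0, -1, 1) [+z clear] — {bushing, cover, flange, pin}
5. base_plate@(1, -1, 1) [+x clear] — {base_plate, bushing, cover, flange, pin}
6. bracket@(0, 1, 0) [+x clear] — {base_plate, bracket, bushing, cover, flange, pin}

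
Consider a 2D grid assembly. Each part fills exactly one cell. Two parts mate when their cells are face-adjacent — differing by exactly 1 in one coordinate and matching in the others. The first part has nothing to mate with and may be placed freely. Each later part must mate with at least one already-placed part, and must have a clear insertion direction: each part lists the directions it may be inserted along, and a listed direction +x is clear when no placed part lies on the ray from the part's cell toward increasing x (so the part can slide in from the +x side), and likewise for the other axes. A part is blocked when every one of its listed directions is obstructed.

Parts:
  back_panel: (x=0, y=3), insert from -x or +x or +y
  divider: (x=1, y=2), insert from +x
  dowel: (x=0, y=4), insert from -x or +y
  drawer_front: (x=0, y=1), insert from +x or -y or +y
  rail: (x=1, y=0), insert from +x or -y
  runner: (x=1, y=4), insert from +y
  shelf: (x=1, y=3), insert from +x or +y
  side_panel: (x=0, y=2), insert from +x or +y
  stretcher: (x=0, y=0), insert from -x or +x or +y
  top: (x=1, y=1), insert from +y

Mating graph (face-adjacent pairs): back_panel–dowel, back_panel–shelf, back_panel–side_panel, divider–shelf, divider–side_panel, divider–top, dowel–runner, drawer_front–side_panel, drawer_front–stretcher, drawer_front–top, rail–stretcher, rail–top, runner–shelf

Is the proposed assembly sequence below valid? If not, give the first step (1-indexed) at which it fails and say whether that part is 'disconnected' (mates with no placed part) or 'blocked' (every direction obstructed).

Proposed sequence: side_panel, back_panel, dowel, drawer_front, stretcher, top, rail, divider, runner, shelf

Valid

1. side_panel@(0, 2) [+x clear] — {side_panel}
2. back_panel@(0, 3) [-x clear] — {back_panel, side_panel}
3. dowel@(0, 4) [-x clear] — {back_panel, dowel, side_panel}
4. drawer_front@(0, 1) [+x clear] — {back_panel, dowel, drawer_front, side_panel}
5. stretcher@(0, 0) [-x clear] — {back_panel, dowel, drawer_front, side_panel, stretcher}
6. top@(1, 1) [+y clear] — {back_panel, dowel, drawer_front, side_panel, stretcher, top}
7. rail@(1, 0) [+x clear] — {back_panel, dowel, drawer_front, rail, side_panel, stretcher, top}
8. divider@(1, 2) [+x clear] — {back_panel, divider, dowel, drawer_front, rail, side_panel, stretcher, top}
9. runner@(1, 4) [+y clear] — {back_panel, divider, dowel, drawer_front, rail, runner, side_panel, stretcher, top}
10. shelf@(1, 3) [+x clear] — {back_panel, divider, dowel, drawer_front, rail, runner, shelf, side_panel, stretcher, top}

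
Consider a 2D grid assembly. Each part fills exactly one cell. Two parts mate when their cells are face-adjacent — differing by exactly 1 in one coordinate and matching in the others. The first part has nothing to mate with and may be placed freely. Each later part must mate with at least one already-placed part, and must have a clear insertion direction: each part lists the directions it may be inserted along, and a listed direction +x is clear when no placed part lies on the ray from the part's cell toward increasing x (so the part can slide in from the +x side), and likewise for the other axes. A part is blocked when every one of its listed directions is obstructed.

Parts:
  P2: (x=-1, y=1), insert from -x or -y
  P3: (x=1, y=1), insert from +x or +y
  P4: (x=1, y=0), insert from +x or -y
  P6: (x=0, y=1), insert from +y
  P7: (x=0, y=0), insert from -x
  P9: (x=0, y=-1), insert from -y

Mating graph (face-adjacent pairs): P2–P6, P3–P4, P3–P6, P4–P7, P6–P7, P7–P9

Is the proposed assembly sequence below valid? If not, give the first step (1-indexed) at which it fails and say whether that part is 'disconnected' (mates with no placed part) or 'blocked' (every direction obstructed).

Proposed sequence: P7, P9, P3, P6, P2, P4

Invalid at step 3 (disconnected)

1. P7@(0, 0) [-x clear] — {P7}
2. P9@(0, -1) [-y clear] — {P7, P9}
3. P3@(1, 1) — no placed neighbour ⇒ disconnected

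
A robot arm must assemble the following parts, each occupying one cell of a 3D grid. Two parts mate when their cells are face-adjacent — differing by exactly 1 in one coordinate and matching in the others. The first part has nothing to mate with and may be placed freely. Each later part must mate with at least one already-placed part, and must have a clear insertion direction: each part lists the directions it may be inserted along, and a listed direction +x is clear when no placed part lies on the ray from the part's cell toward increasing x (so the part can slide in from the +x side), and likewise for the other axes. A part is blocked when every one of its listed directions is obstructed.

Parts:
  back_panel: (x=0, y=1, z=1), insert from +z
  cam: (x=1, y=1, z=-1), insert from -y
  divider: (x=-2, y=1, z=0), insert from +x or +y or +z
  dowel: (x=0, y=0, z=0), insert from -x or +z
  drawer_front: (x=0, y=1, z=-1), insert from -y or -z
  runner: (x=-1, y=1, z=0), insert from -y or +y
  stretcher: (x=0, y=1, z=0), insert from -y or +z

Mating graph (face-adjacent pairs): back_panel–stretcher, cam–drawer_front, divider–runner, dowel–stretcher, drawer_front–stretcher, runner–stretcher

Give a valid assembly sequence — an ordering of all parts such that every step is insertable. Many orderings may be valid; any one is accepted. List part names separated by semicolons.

back_panel; stretcher; dowel; runner; divider; drawer_front; cam

1. back_panel@(0, 1, 1) [+z clear] — {back_panel}
2. stretcher@(0, 1, 0) [-y clear] — {back_panel, stretcher}
3. dowel@(0, 0, 0) [-x clear] — {back_panel, dowel, stretcher}
4. runner@(-1, 1, 0) [-y clear] — {back_panel, dowel, runner, stretcher}
5. divider@(-2, 1, 0) [+y clear] — {back_panel, divider, dowel, runner, stretcher}
6. drawer_front@(0, 1, -1) [-y clear] — {back_panel, divider, dowel, drawer_front, runner, stretcher}
7. cam@(1, 1, -1) [-y clear] — {back_panel, cam, divider, dowel, drawer_front, runner, stretcher}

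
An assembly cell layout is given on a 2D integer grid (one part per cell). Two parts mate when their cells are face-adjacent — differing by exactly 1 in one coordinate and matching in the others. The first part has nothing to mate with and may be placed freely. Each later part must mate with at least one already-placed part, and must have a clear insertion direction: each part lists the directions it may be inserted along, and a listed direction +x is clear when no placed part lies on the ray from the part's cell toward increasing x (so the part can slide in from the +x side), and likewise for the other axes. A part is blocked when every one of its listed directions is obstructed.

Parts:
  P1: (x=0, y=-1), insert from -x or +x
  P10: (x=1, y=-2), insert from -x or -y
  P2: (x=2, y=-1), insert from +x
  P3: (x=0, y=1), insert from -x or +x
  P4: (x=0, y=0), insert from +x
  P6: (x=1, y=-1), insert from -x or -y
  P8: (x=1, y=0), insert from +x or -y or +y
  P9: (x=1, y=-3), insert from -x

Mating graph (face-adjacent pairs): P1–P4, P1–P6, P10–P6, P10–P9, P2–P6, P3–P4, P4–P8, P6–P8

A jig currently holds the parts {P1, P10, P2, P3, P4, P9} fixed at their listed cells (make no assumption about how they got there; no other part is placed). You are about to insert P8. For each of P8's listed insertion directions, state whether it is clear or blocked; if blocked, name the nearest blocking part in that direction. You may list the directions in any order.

+x: clear; +y: clear; -y: blocked by P10

+x: ray from P8(1, 0) has no placed part ⇒ clear
-y: nearest on ray is P10@(1, -2) ⇒ blocked
+y: ray from P8(1, 0) has no placed part ⇒ clear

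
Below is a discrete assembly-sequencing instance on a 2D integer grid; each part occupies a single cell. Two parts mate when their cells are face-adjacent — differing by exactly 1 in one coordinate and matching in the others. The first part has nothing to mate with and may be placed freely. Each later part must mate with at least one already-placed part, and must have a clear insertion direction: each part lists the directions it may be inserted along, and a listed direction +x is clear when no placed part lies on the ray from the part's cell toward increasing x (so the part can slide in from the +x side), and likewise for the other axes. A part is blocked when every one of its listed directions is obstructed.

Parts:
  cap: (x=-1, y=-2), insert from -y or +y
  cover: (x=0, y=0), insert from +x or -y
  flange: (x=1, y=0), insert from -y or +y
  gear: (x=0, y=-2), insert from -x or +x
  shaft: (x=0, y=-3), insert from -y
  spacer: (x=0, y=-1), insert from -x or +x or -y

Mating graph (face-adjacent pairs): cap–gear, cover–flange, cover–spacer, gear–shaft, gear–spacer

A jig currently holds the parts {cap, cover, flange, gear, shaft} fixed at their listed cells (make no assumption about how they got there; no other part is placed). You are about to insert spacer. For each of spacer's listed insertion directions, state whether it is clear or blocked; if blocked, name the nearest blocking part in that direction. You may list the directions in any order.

+x: clear; -x: clear; -y: blocked by gear

-x: ray from spacer(0, -1) has no placed part ⇒ clear
+x: ray from spacer(0, -1) has no placed part ⇒ clear
-y: nearest on ray is gear@(0, -2) ⇒ blocked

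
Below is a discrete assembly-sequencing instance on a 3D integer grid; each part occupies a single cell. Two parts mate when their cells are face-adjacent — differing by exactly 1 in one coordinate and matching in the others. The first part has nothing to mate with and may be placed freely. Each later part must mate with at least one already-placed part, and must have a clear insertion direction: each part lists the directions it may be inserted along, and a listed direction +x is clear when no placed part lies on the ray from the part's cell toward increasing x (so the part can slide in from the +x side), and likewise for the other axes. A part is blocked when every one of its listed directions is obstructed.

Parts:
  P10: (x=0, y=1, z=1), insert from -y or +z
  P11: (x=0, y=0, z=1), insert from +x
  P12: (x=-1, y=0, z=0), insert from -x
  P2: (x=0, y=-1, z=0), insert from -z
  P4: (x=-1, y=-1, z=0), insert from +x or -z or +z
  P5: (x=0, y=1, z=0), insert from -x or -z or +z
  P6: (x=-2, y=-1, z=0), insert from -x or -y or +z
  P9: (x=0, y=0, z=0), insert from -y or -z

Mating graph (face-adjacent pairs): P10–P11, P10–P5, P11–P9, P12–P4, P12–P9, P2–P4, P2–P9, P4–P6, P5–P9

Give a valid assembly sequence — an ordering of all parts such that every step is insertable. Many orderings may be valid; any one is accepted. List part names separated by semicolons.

P6; P4; P2; P9; P5; P11; P12; P10

1. P6@(-2, -1, 0) [-x clear] — {P6}
2. P4@(-1, -1, 0) [+x clear] — {P4, P6}
3. P2@(0, -1, 0) [-z clear] — {P2, P4, P6}
4. P9@(0, 0, 0) [-z clear] — {P2, P4, P6, P9}
5. P5@(0, 1, 0) [-x clear] — {P2, P4, P5, P6, P9}
6. P11@(0, 0, 1) [+x clear] — {P11, P2, P4, P5, P6, P9}
7. P12@(-1, 0, 0) [-x clear] — {P11, P12, P2, P4, P5, P6, P9}
8. P10@(0, 1, 1) [+z clear] — {P10, P11, P12, P2, P4, P5, P6, P9}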